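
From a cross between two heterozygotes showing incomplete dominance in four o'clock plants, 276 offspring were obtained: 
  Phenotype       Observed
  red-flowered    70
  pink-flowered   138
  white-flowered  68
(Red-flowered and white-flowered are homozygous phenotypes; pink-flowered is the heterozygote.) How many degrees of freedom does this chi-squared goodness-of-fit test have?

With incomplete dominance, a heterozygote × heterozygote cross gives a 1:2:1 phenotypic ratio.
A goodness-of-fit test with 3 phenotype classes has df = 3 − 1 = 2.

2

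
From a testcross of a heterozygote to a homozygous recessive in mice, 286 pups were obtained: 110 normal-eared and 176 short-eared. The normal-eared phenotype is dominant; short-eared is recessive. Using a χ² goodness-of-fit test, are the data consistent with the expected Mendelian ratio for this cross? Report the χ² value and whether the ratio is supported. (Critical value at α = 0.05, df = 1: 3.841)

15.231; not consistent

A testcross of a heterozygote (Aa × aa) gives a 1:1 phenotypic ratio.
Under the 1:1 hypothesis (Σ ratio = 2, N = 286):
  normal-eared: 286 × 1/2 = 143
  short-eared: 286 × 1/2 = 143
χ² = Σ (O − E)² / E
  normal-eared: (110 − 143)² / 143 = 7.6154
  short-eared: (176 − 143)² / 143 = 7.6154
χ² = 7.6154 + 7.6154 = 15.2308 ≈ 15.231
Degrees of freedom = 2 − 1 = 1; critical value at α = 0.05 is 3.841.
Since 15.231 > 3.841, we reject the null hypothesis — the data do not fit the 1:1 ratio.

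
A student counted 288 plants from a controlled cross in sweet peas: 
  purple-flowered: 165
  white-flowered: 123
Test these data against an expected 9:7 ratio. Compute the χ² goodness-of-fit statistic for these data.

0.127

Total ratio parts = 16. Expected numbers out of 288:
  purple-flowered: 288 × 9/16 = 162
  white-flowered: 288 × 7/16 = 126
χ² = Σ (O − E)² / E
  purple-flowered: (165 − 162)² / 162 = 0.0556
  white-flowered: (123 − 126)² / 126 = 0.0714
χ² = 0.0556 + 0.0714 = 0.127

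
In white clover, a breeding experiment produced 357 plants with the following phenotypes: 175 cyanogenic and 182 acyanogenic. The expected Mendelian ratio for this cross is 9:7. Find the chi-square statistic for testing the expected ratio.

Under the 9:7 hypothesis (Σ ratio = 16, N = 357):
  cyanogenic: 357 × 9/16 = 200.8125
  acyanogenic: 357 × 7/16 = 156.1875
χ² = Σ (O − E)² / E
  cyanogenic: (175 − 200.8125)² / 200.8125 = 3.3179
  acyanogenic: (182 − 156.1875)² / 156.1875 = 4.2659
χ² = 3.3179 + 4.2659 = 7.5838 ≈ 7.584

7.584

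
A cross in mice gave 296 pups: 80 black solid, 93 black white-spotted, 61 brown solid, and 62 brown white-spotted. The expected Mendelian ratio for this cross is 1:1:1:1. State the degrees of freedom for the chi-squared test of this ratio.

A goodness-of-fit test with 4 phenotype classes has df = 4 − 1 = 3.

3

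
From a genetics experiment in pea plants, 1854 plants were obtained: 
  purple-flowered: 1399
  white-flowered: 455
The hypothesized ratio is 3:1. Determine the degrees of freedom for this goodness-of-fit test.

1

A goodness-of-fit test with 2 phenotype classes has df = 2 − 1 = 1.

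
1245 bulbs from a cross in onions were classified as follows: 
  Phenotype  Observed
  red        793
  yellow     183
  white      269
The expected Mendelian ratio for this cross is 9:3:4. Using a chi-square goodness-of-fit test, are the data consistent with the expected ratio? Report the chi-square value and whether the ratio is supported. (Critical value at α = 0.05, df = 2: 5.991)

28.900; not consistent

The 9:3:4 ratio has 16 parts, so with N = 1245 the expected counts are:
  red: 1245 × 9/16 = 700.3125
  yellow: 1245 × 3/16 = 233.4375
  white: 1245 × 4/16 = 311.25
χ² = Σ (O − E)² / E
  red: (793 − 700.3125)² / 700.3125 = 12.2673
  yellow: (183 − 233.4375)² / 233.4375 = 10.8977
  white: (269 − 311.25)² / 311.25 = 5.7351
χ² = 12.2673 + 10.8977 + 5.7351 = 28.9001 ≈ 28.900
Degrees of freedom = 3 − 1 = 2; critical value at α = 0.05 is 5.991.
Since 28.900 > 5.991, we reject the null hypothesis — the data do not fit the 9:3:4 ratio.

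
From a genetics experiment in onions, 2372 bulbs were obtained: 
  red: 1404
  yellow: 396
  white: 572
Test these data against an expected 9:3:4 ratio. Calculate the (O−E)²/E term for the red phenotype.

3.646

Under the 9:3:4 hypothesis (Σ ratio = 16, N = 2372):
  red: 2372 × 9/16 = 1334.25
  yellow: 2372 × 3/16 = 444.75
  white: 2372 × 4/16 = 593
Contribution of red: (1404 − 1334.25)² / 1334.25 = 3.6463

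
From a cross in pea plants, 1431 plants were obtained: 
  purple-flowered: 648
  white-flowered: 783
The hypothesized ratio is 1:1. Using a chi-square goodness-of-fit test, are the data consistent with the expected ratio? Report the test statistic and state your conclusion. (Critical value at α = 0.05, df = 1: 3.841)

The 1:1 ratio has 2 parts, so with N = 1431 the expected counts are:
  purple-flowered: 1431 × 1/2 = 715.5
  white-flowered: 1431 × 1/2 = 715.5
χ² = Σ (O − E)² / E
  purple-flowered: (648 − 715.5)² / 715.5 = 6.3679
  white-flowered: (783 − 715.5)² / 715.5 = 6.3679
χ² = 6.3679 + 6.3679 = 12.7358 ≈ 12.736
Degrees of freedom = 2 − 1 = 1; critical value at α = 0.05 is 3.841.
Since 12.736 > 3.841, we reject the null hypothesis — the data do not fit the 1:1 ratio.

12.736; not consistent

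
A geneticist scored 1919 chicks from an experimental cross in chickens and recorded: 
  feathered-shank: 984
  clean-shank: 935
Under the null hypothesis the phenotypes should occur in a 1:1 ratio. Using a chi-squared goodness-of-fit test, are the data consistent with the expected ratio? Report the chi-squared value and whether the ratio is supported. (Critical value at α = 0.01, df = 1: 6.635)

1.251; consistent

Expected counts for N = 1919 under a 1:1 ratio (total parts = 2):
  feathered-shank: 1919 × 1/2 = 959.5
  clean-shank: 1919 × 1/2 = 959.5
χ² = Σ (O − E)² / E
  feathered-shank: (984 − 959.5)² / 959.5 = 0.6256
  clean-shank: (935 − 959.5)² / 959.5 = 0.6256
χ² = 0.6256 + 0.6256 = 1.2512 ≈ 1.251
Degrees of freedom = 2 − 1 = 1; critical value at α = 0.01 is 6.635.
Since 1.251 < 6.635, we fail to reject the null hypothesis — the data are consistent with the 1:1 ratio.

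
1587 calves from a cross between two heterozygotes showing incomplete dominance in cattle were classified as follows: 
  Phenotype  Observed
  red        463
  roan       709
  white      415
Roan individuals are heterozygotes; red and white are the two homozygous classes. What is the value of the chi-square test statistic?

With incomplete dominance, a heterozygote × heterozygote cross gives a 1:2:1 phenotypic ratio.
Under the 1:2:1 hypothesis (Σ ratio = 4, N = 1587):
  red: 1587 × 1/4 = 396.75
  roan: 1587 × 2/4 = 793.5
  white: 1587 × 1/4 = 396.75
χ² = Σ (O − E)² / E
  red: (463 − 396.75)² / 396.75 = 11.0625
  roan: (709 − 793.5)² / 793.5 = 8.9984
  white: (415 − 396.75)² / 396.75 = 0.8395
χ² = 11.0625 + 8.9984 + 0.8395 = 20.9004 ≈ 20.900

20.900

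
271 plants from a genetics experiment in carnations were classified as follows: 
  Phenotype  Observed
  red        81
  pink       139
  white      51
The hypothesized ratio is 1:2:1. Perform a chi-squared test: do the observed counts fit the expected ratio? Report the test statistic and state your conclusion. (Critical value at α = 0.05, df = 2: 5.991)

6.823; not consistent

Under the 1:2:1 hypothesis (Σ ratio = 4, N = 271):
  red: 271 × 1/4 = 67.75
  pink: 271 × 2/4 = 135.5
  white: 271 × 1/4 = 67.75
χ² = Σ (O − E)² / E
  red: (81 − 67.75)² / 67.75 = 2.5913
  pink: (139 − 135.5)² / 135.5 = 0.0904
  white: (51 − 67.75)² / 67.75 = 4.1411
χ² = 2.5913 + 0.0904 + 4.1411 = 6.8228 ≈ 6.823
Degrees of freedom = 3 − 1 = 2; critical value at α = 0.05 is 5.991.
Since 6.823 > 5.991, we reject the null hypothesis — the data do not fit the 1:2:1 ratio.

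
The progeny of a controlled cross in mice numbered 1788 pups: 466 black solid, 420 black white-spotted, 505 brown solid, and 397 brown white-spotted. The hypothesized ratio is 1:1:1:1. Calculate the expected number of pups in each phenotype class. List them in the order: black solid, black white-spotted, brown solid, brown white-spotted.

447, 447, 447, 447

Total ratio parts = 4. Expected numbers out of 1788:
  black solid: 1788 × 1/4 = 447
  black white-spotted: 1788 × 1/4 = 447
  brown solid: 1788 × 1/4 = 447
  brown white-spotted: 1788 × 1/4 = 447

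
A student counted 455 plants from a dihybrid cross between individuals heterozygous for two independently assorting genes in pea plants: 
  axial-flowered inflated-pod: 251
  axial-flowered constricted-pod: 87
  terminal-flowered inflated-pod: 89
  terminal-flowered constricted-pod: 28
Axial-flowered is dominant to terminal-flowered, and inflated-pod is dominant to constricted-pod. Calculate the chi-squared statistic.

A dihybrid F₂ with independent assortment and complete dominance at both loci gives a 9:3:3:1 phenotypic ratio.
Expected counts for N = 455 under a 9:3:3:1 ratio (total parts = 16):
  axial-flowered inflated-pod: 455 × 9/16 = 255.9375
  axial-flowered constricted-pod: 455 × 3/16 = 85.3125
  terminal-flowered inflated-pod: 455 × 3/16 = 85.3125
  terminal-flowered constricted-pod: 455 × 1/16 = 28.4375
χ² = Σ (O − E)² / E
  axial-flowered inflated-pod: (251 − 255.9375)² / 255.9375 = 0.0953
  axial-flowered constricted-pod: (87 − 85.3125)² / 85.3125 = 0.0334
  terminal-flowered inflated-pod: (89 − 85.3125)² / 85.3125 = 0.1594
  terminal-flowered constricted-pod: (28 − 28.4375)² / 28.4375 = 0.0067
χ² = 0.0953 + 0.0334 + 0.1594 + 0.0067 = 0.2948 ≈ 0.295

0.295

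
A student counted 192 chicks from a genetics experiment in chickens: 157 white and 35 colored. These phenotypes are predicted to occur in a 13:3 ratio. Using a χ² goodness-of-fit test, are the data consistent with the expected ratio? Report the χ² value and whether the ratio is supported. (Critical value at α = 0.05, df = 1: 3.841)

Total ratio parts = 16. Expected numbers out of 192:
  white: 192 × 13/16 = 156
  colored: 192 × 3/16 = 36
χ² = Σ (O − E)² / E
  white: (157 − 156)² / 156 = 0.0064
  colored: (35 − 36)² / 36 = 0.0278
χ² = 0.0064 + 0.0278 = 0.0342 ≈ 0.034
Degrees of freedom = 2 − 1 = 1; critical value at α = 0.05 is 3.841.
Since 0.034 < 3.841, we fail to reject the null hypothesis — the data are consistent with the 13:3 ratio.

0.034; consistent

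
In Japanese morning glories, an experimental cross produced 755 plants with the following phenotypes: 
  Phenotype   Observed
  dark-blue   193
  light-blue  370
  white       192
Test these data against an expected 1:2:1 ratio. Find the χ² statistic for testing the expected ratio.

Under the 1:2:1 hypothesis (Σ ratio = 4, N = 755):
  dark-blue: 755 × 1/4 = 188.75
  light-blue: 755 × 2/4 = 377.5
  white: 755 × 1/4 = 188.75
χ² = Σ (O − E)² / E
  dark-blue: (193 − 188.75)² / 188.75 = 0.0957
  light-blue: (370 − 377.5)² / 377.5 = 0.1490
  white: (192 − 188.75)² / 188.75 = 0.0560
χ² = 0.0957 + 0.1490 + 0.0560 = 0.3007 ≈ 0.301

0.301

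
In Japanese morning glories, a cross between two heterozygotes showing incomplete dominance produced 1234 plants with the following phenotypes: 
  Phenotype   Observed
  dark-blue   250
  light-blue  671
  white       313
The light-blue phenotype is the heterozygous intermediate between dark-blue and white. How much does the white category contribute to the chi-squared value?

0.066

With incomplete dominance, a heterozygote × heterozygote cross gives a 1:2:1 phenotypic ratio.
Total ratio parts = 4. Expected numbers out of 1234:
  dark-blue: 1234 × 1/4 = 308.5
  light-blue: 1234 × 2/4 = 617
  white: 1234 × 1/4 = 308.5
Contribution of white: (313 − 308.5)² / 308.5 = 0.0656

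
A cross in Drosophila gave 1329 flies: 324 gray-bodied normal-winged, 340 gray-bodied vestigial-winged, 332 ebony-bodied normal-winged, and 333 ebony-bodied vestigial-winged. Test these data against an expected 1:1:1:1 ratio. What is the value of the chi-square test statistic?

0.388

Total ratio parts = 4. Expected numbers out of 1329:
  gray-bodied normal-winged: 1329 × 1/4 = 332.25
  gray-bodied vestigial-winged: 1329 × 1/4 = 332.25
  ebony-bodied normal-winged: 1329 × 1/4 = 332.25
  ebony-bodied vestigial-winged: 1329 × 1/4 = 332.25
χ² = Σ (O − E)² / E
  gray-bodied normal-winged: (324 − 332.25)² / 332.25 = 0.2049
  gray-bodied vestigial-winged: (340 − 332.25)² / 332.25 = 0.1808
  ebony-bodied normal-winged: (332 − 332.25)² / 332.25 = 0.0002
  ebony-bodied vestigial-winged: (333 − 332.25)² / 332.25 = 0.0017
χ² = 0.2049 + 0.1808 + 0.0002 + 0.0017 = 0.3876 ≈ 0.388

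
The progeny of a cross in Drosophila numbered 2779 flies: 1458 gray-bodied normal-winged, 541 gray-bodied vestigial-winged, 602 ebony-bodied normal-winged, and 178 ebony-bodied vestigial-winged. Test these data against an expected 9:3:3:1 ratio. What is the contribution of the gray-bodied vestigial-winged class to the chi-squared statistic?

0.763

Under the 9:3:3:1 hypothesis (Σ ratio = 16, N = 2779):
  gray-bodied normal-winged: 2779 × 9/16 = 1563.1875
  gray-bodied vestigial-winged: 2779 × 3/16 = 521.0625
  ebony-bodied normal-winged: 2779 × 3/16 = 521.0625
  ebony-bodied vestigial-winged: 2779 × 1/16 = 173.6875
Contribution of gray-bodied vestigial-winged: (541 − 521.0625)² / 521.0625 = 0.7629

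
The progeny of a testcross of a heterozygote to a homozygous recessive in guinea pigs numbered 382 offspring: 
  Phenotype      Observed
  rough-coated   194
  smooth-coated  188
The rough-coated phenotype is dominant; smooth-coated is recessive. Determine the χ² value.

A testcross of a heterozygote (Aa × aa) gives a 1:1 phenotypic ratio.
Under the 1:1 hypothesis (Σ ratio = 2, N = 382):
  rough-coated: 382 × 1/2 = 191
  smooth-coated: 382 × 1/2 = 191
χ² = Σ (O − E)² / E
  rough-coated: (194 − 191)² / 191 = 0.0471
  smooth-coated: (188 − 191)² / 191 = 0.0471
χ² = 0.0471 + 0.0471 = 0.0942 ≈ 0.094

0.094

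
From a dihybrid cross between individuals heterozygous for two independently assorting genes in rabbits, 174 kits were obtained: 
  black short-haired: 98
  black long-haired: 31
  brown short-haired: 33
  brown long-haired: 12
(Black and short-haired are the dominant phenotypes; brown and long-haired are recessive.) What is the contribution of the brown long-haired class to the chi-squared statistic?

A dihybrid F₂ with independent assortment and complete dominance at both loci gives a 9:3:3:1 phenotypic ratio.
Total ratio parts = 16. Expected numbers out of 174:
  black short-haired: 174 × 9/16 = 97.875
  black long-haired: 174 × 3/16 = 32.625
  brown short-haired: 174 × 3/16 = 32.625
  brown long-haired: 174 × 1/16 = 10.875
Contribution of brown long-haired: (12 − 10.875)² / 10.875 = 0.1164

0.116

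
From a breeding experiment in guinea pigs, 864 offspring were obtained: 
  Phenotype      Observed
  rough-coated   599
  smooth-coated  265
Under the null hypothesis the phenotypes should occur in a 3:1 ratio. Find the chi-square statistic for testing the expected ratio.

14.821

Under the 3:1 hypothesis (Σ ratio = 4, N = 864):
  rough-coated: 864 × 3/4 = 648
  smooth-coated: 864 × 1/4 = 216
χ² = Σ (O − E)² / E
  rough-coated: (599 − 648)² / 648 = 3.7052
  smooth-coated: (265 − 216)² / 216 = 11.1157
χ² = 3.7052 + 11.1157 = 14.8209 ≈ 14.821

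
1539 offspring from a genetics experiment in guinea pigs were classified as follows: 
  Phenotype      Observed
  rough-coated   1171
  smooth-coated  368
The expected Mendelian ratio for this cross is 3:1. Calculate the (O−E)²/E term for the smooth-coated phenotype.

Expected counts for N = 1539 under a 3:1 ratio (total parts = 4):
  rough-coated: 1539 × 3/4 = 1154.25
  smooth-coated: 1539 × 1/4 = 384.75
Contribution of smooth-coated: (368 − 384.75)² / 384.75 = 0.7292

0.729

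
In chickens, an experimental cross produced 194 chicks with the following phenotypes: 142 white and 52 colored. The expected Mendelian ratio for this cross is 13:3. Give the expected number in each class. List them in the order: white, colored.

157.625, 36.375

Total ratio parts = 16. Expected numbers out of 194:
  white: 194 × 13/16 = 157.625
  colored: 194 × 3/16 = 36.375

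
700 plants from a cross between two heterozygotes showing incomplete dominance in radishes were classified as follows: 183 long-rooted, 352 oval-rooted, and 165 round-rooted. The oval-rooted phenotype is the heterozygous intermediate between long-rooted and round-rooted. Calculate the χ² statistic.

0.949

With incomplete dominance, a heterozygote × heterozygote cross gives a 1:2:1 phenotypic ratio.
Expected counts for N = 700 under a 1:2:1 ratio (total parts = 4):
  long-rooted: 700 × 1/4 = 175
  oval-rooted: 700 × 2/4 = 350
  round-rooted: 700 × 1/4 = 175
χ² = Σ (O − E)² / E
  long-rooted: (183 − 175)² / 175 = 0.3657
  oval-rooted: (352 − 350)² / 350 = 0.0114
  round-rooted: (165 − 175)² / 175 = 0.5714
χ² = 0.3657 + 0.0114 + 0.5714 = 0.9485 ≈ 0.949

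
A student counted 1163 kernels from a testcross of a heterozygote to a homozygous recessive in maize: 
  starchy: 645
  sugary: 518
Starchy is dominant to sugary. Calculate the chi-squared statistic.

13.868

A testcross of a heterozygote (Aa × aa) gives a 1:1 phenotypic ratio.
Expected counts for N = 1163 under a 1:1 ratio (total parts = 2):
  starchy: 1163 × 1/2 = 581.5
  sugary: 1163 × 1/2 = 581.5
χ² = Σ (O − E)² / E
  starchy: (645 − 581.5)² / 581.5 = 6.9342
  sugary: (518 − 581.5)² / 581.5 = 6.9342
χ² = 6.9342 + 6.9342 = 13.8684 ≈ 13.868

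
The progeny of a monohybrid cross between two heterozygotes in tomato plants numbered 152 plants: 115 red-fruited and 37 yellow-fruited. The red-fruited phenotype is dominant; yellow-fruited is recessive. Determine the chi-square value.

For a monohybrid cross between heterozygotes with complete dominance, the expected phenotypic ratio is 3:1.
Expected counts for N = 152 under a 3:1 ratio (total parts = 4):
  red-fruited: 152 × 3/4 = 114
  yellow-fruited: 152 × 1/4 = 38
χ² = Σ (O − E)² / E
  red-fruited: (115 − 114)² / 114 = 0.0088
  yellow-fruited: (37 − 38)² / 38 = 0.0263
χ² = 0.0088 + 0.0263 = 0.0351 ≈ 0.035

0.035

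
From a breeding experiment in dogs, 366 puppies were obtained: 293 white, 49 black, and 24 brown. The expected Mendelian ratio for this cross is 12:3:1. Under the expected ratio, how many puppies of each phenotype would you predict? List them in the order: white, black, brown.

The 12:3:1 ratio has 16 parts, so with N = 366 the expected counts are:
  white: 366 × 12/16 = 274.5
  black: 366 × 3/16 = 68.625
  brown: 366 × 1/16 = 22.875

274.5, 68.625, 22.875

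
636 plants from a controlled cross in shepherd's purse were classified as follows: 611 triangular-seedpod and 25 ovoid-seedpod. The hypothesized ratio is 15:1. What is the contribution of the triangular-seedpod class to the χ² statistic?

The 15:1 ratio has 16 parts, so with N = 636 the expected counts are:
  triangular-seedpod: 636 × 15/16 = 596.25
  ovoid-seedpod: 636 × 1/16 = 39.75
Contribution of triangular-seedpod: (611 − 596.25)² / 596.25 = 0.3649

0.365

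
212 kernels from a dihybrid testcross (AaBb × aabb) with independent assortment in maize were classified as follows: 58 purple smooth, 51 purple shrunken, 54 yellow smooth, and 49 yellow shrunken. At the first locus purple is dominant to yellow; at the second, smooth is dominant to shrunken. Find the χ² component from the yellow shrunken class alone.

A dihybrid testcross with independent assortment gives a 1:1:1:1 ratio.
The 1:1:1:1 ratio has 4 parts, so with N = 212 the expected counts are:
  purple smooth: 212 × 1/4 = 53
  purple shrunken: 212 × 1/4 = 53
  yellow smooth: 212 × 1/4 = 53
  yellow shrunken: 212 × 1/4 = 53
Contribution of yellow shrunken: (49 − 53)² / 53 = 0.3019

0.302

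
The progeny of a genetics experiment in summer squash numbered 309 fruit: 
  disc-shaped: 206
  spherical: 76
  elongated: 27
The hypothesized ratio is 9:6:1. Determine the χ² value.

Expected counts for N = 309 under a 9:6:1 ratio (total parts = 16):
  disc-shaped: 309 × 9/16 = 173.8125
  spherical: 309 × 6/16 = 115.875
  elongated: 309 × 1/16 = 19.3125
χ² = Σ (O − E)² / E
  disc-shaped: (206 − 173.8125)² / 173.8125 = 5.9606
  spherical: (76 − 115.875)² / 115.875 = 13.7218
  elongated: (27 − 19.3125)² / 19.3125 = 3.0601
χ² = 5.9606 + 13.7218 + 3.0601 = 22.7425 ≈ 22.743

22.743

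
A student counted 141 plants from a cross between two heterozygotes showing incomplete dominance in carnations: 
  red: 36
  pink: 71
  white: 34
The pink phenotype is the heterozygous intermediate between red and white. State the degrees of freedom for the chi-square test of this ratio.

2

With incomplete dominance, a heterozygote × heterozygote cross gives a 1:2:1 phenotypic ratio.
A goodness-of-fit test with 3 phenotype classes has df = 3 − 1 = 2.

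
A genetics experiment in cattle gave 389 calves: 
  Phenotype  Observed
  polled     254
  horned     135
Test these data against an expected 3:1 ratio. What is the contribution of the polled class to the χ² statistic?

Total ratio parts = 4. Expected numbers out of 389:
  polled: 389 × 3/4 = 291.75
  horned: 389 × 1/4 = 97.25
Contribution of polled: (254 − 291.75)² / 291.75 = 4.8845

4.885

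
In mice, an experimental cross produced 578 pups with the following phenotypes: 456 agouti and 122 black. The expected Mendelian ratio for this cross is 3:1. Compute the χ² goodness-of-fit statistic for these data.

Expected counts for N = 578 under a 3:1 ratio (total parts = 4):
  agouti: 578 × 3/4 = 433.5
  black: 578 × 1/4 = 144.5
χ² = Σ (O − E)² / E
  agouti: (456 − 433.5)² / 433.5 = 1.1678
  black: (122 − 144.5)² / 144.5 = 3.5035
χ² = 1.1678 + 3.5035 = 4.6713 ≈ 4.671

4.671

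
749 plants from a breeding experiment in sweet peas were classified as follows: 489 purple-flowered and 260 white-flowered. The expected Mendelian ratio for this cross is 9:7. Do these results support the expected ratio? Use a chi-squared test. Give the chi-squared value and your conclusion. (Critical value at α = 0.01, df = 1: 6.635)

Expected counts for N = 749 under a 9:7 ratio (total parts = 16):
  purple-flowered: 749 × 9/16 = 421.3125
  white-flowered: 749 × 7/16 = 327.6875
χ² = Σ (O − E)² / E
  purple-flowered: (489 − 421.3125)² / 421.3125 = 10.8746
  white-flowered: (260 − 327.6875)² / 327.6875 = 13.9816
χ² = 10.8746 + 13.9816 = 24.8562 ≈ 24.856
Degrees of freedom = 2 − 1 = 1; critical value at α = 0.01 is 6.635.
Since 24.856 > 6.635, we reject the null hypothesis — the data do not fit the 9:7 ratio.

24.856; not consistent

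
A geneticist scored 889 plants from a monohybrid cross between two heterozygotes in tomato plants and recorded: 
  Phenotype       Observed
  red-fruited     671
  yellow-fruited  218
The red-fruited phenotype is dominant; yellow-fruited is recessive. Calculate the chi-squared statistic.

0.108

For a monohybrid cross between heterozygotes with complete dominance, the expected phenotypic ratio is 3:1.
Total ratio parts = 4. Expected numbers out of 889:
  red-fruited: 889 × 3/4 = 666.75
  yellow-fruited: 889 × 1/4 = 222.25
χ² = Σ (O − E)² / E
  red-fruited: (671 − 666.75)² / 666.75 = 0.0271
  yellow-fruited: (218 − 222.25)² / 222.25 = 0.0813
χ² = 0.0271 + 0.0813 = 0.1084 ≈ 0.108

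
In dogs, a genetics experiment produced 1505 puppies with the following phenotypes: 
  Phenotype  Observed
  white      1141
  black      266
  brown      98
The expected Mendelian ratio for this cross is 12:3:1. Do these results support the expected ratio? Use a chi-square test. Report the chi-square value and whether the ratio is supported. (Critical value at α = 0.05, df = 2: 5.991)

1.226; consistent

Under the 12:3:1 hypothesis (Σ ratio = 16, N = 1505):
  white: 1505 × 12/16 = 1128.75
  black: 1505 × 3/16 = 282.1875
  brown: 1505 × 1/16 = 94.0625
χ² = Σ (O − E)² / E
  white: (1141 − 1128.75)² / 1128.75 = 0.1329
  black: (266 − 282.1875)² / 282.1875 = 0.9286
  brown: (98 − 94.0625)² / 94.0625 = 0.1648
χ² = 0.1329 + 0.9286 + 0.1648 = 1.2263 ≈ 1.226
Degrees of freedom = 3 − 1 = 2; critical value at α = 0.05 is 5.991.
Since 1.226 < 5.991, we fail to reject the null hypothesis — the data are consistent with the 12:3:1 ratio.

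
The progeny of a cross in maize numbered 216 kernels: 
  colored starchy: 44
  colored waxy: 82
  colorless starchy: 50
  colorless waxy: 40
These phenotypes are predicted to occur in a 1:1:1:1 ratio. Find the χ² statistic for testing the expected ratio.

The 1:1:1:1 ratio has 4 parts, so with N = 216 the expected counts are:
  colored starchy: 216 × 1/4 = 54
  colored waxy: 216 × 1/4 = 54
  colorless starchy: 216 × 1/4 = 54
  colorless waxy: 216 × 1/4 = 54
χ² = Σ (O − E)² / E
  colored starchy: (44 − 54)² / 54 = 1.8519
  colored waxy: (82 − 54)² / 54 = 14.5185
  colorless starchy: (50 − 54)² / 54 = 0.2963
  colorless waxy: (40 − 54)² / 54 = 3.6296
χ² = 1.8519 + 14.5185 + 0.2963 + 3.6296 = 20.2963 ≈ 20.296

20.296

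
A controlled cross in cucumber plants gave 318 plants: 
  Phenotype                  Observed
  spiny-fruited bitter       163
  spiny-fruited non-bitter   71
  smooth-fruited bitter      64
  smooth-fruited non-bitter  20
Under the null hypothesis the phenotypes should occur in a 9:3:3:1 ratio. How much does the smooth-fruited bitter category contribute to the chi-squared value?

0.321

Under the 9:3:3:1 hypothesis (Σ ratio = 16, N = 318):
  spiny-fruited bitter: 318 × 9/16 = 178.875
  spiny-fruited non-bitter: 318 × 3/16 = 59.625
  smooth-fruited bitter: 318 × 3/16 = 59.625
  smooth-fruited non-bitter: 318 × 1/16 = 19.875
Contribution of smooth-fruited bitter: (64 − 59.625)² / 59.625 = 0.3210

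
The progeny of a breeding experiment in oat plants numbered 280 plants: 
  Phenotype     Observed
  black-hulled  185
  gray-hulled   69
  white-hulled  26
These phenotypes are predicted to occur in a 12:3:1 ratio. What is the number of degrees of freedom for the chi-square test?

2

A goodness-of-fit test with 3 phenotype classes has df = 3 − 1 = 2.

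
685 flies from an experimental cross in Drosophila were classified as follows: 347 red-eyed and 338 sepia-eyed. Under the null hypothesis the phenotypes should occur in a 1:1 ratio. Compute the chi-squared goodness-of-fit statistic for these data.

0.118

Total ratio parts = 2. Expected numbers out of 685:
  red-eyed: 685 × 1/2 = 342.5
  sepia-eyed: 685 × 1/2 = 342.5
χ² = Σ (O − E)² / E
  red-eyed: (347 − 342.5)² / 342.5 = 0.0591
  sepia-eyed: (338 − 342.5)² / 342.5 = 0.0591
χ² = 0.0591 + 0.0591 = 0.1182 ≈ 0.118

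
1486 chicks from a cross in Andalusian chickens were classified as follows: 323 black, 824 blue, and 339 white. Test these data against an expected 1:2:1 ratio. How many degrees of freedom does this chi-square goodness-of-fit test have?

A goodness-of-fit test with 3 phenotype classes has df = 3 − 1 = 2.

2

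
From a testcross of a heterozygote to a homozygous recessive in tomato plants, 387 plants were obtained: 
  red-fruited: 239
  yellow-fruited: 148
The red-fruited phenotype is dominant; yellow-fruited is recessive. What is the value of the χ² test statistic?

21.398

A testcross of a heterozygote (Aa × aa) gives a 1:1 phenotypic ratio.
Expected counts for N = 387 under a 1:1 ratio (total parts = 2):
  red-fruited: 387 × 1/2 = 193.5
  yellow-fruited: 387 × 1/2 = 193.5
χ² = Σ (O − E)² / E
  red-fruited: (239 − 193.5)² / 193.5 = 10.6990
  yellow-fruited: (148 − 193.5)² / 193.5 = 10.6990
χ² = 10.6990 + 10.6990 = 21.398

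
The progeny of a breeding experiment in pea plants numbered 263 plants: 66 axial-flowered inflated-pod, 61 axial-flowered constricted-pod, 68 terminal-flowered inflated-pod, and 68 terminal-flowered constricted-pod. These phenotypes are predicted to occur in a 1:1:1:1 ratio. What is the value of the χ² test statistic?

0.498

Under the 1:1:1:1 hypothesis (Σ ratio = 4, N = 263):
  axial-flowered inflated-pod: 263 × 1/4 = 65.75
  axial-flowered constricted-pod: 263 × 1/4 = 65.75
  terminal-flowered inflated-pod: 263 × 1/4 = 65.75
  terminal-flowered constricted-pod: 263 × 1/4 = 65.75
χ² = Σ (O − E)² / E
  axial-flowered inflated-pod: (66 − 65.75)² / 65.75 = 0.0010
  axial-flowered constricted-pod: (61 − 65.75)² / 65.75 = 0.3432
  terminal-flowered inflated-pod: (68 − 65.75)² / 65.75 = 0.0770
  terminal-flowered constricted-pod: (68 − 65.75)² / 65.75 = 0.0770
χ² = 0.0010 + 0.3432 + 0.0770 + 0.0770 = 0.4982 ≈ 0.498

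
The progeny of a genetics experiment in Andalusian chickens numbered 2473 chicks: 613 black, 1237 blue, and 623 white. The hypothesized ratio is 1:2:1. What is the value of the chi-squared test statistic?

0.081

Under the 1:2:1 hypothesis (Σ ratio = 4, N = 2473):
  black: 2473 × 1/4 = 618.25
  blue: 2473 × 2/4 = 1236.5
  white: 2473 × 1/4 = 618.25
χ² = Σ (O − E)² / E
  black: (613 − 618.25)² / 618.25 = 0.0446
  blue: (1237 − 1236.5)² / 1236.5 = 0.0002
  white: (623 − 618.25)² / 618.25 = 0.0365
χ² = 0.0446 + 0.0002 + 0.0365 = 0.0813 ≈ 0.081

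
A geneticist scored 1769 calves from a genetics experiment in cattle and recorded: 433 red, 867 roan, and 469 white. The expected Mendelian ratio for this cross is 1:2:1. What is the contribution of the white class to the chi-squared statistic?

Under the 1:2:1 hypothesis (Σ ratio = 4, N = 1769):
  red: 1769 × 1/4 = 442.25
  roan: 1769 × 2/4 = 884.5
  white: 1769 × 1/4 = 442.25
Contribution of white: (469 − 442.25)² / 442.25 = 1.6180

1.618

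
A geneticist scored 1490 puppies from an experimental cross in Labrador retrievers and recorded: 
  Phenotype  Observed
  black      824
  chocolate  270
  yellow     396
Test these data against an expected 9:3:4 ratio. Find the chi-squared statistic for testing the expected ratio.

The 9:3:4 ratio has 16 parts, so with N = 1490 the expected counts are:
  black: 1490 × 9/16 = 838.125
  chocolate: 1490 × 3/16 = 279.375
  yellow: 1490 × 4/16 = 372.5
χ² = Σ (O − E)² / E
  black: (824 − 838.125)² / 838.125 = 0.2380
  chocolate: (270 − 279.375)² / 279.375 = 0.3146
  yellow: (396 − 372.5)² / 372.5 = 1.4826
χ² = 0.2380 + 0.3146 + 1.4826 = 2.0352 ≈ 2.035

2.035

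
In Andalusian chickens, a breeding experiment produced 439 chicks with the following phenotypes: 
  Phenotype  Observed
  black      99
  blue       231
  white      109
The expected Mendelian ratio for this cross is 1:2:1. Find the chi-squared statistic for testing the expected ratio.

1.661

The 1:2:1 ratio has 4 parts, so with N = 439 the expected counts are:
  black: 439 × 1/4 = 109.75
  blue: 439 × 2/4 = 219.5
  white: 439 × 1/4 = 109.75
χ² = Σ (O − E)² / E
  black: (99 − 109.75)² / 109.75 = 1.0530
  blue: (231 − 219.5)² / 219.5 = 0.6025
  white: (109 − 109.75)² / 109.75 = 0.0051
χ² = 1.0530 + 0.6025 + 0.0051 = 1.6606 ≈ 1.661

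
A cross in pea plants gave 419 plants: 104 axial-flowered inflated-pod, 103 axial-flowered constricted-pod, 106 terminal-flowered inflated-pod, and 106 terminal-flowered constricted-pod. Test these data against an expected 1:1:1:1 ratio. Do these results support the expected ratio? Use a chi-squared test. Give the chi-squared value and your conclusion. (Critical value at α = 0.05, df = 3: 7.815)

0.064; consistent

The 1:1:1:1 ratio has 4 parts, so with N = 419 the expected counts are:
  axial-flowered inflated-pod: 419 × 1/4 = 104.75
  axial-flowered constricted-pod: 419 × 1/4 = 104.75
  terminal-flowered inflated-pod: 419 × 1/4 = 104.75
  terminal-flowered constricted-pod: 419 × 1/4 = 104.75
χ² = Σ (O − E)² / E
  axial-flowered inflated-pod: (104 − 104.75)² / 104.75 = 0.0054
  axial-flowered constricted-pod: (103 − 104.75)² / 104.75 = 0.0292
  terminal-flowered inflated-pod: (106 − 104.75)² / 104.75 = 0.0149
  terminal-flowered constricted-pod: (106 − 104.75)² / 104.75 = 0.0149
χ² = 0.0054 + 0.0292 + 0.0149 + 0.0149 = 0.0644 ≈ 0.064
Degrees of freedom = 4 − 1 = 3; critical value at α = 0.05 is 7.815.
Since 0.064 < 7.815, we fail to reject the null hypothesis — the data are consistent with the 1:1:1:1 ratio.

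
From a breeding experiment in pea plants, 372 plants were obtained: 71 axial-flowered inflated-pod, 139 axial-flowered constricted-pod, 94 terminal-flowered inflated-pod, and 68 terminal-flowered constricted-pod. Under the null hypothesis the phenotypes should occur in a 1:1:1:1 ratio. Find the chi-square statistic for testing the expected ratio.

34.688

The 1:1:1:1 ratio has 4 parts, so with N = 372 the expected counts are:
  axial-flowered inflated-pod: 372 × 1/4 = 93
  axial-flowered constricted-pod: 372 × 1/4 = 93
  terminal-flowered inflated-pod: 372 × 1/4 = 93
  terminal-flowered constricted-pod: 372 × 1/4 = 93
χ² = Σ (O − E)² / E
  axial-flowered inflated-pod: (71 − 93)² / 93 = 5.2043
  axial-flowered constricted-pod: (139 − 93)² / 93 = 22.7527
  terminal-flowered inflated-pod: (94 − 93)² / 93 = 0.0108
  terminal-flowered constricted-pod: (68 − 93)² / 93 = 6.7204
χ² = 5.2043 + 22.7527 + 0.0108 + 6.7204 = 34.6882 ≈ 34.688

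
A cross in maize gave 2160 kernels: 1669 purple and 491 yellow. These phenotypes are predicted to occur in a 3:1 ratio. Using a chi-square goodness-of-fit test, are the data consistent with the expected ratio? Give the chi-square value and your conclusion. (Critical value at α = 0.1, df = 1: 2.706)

Total ratio parts = 4. Expected numbers out of 2160:
  purple: 2160 × 3/4 = 1620
  yellow: 2160 × 1/4 = 540
χ² = Σ (O − E)² / E
  purple: (1669 − 1620)² / 1620 = 1.4821
  yellow: (491 − 540)² / 540 = 4.4463
χ² = 1.4821 + 4.4463 = 5.9284 ≈ 5.928
Degrees of freedom = 2 − 1 = 1; critical value at α = 0.1 is 2.706.
Since 5.928 > 2.706, we reject the null hypothesis — the data do not fit the 3:1 ratio.

5.928; not consistent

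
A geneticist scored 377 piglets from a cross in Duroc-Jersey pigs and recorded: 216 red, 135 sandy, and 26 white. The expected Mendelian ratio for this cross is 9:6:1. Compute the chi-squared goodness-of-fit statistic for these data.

0.613

Total ratio parts = 16. Expected numbers out of 377:
  red: 377 × 9/16 = 212.0625
  sandy: 377 × 6/16 = 141.375
  white: 377 × 1/16 = 23.5625
χ² = Σ (O − E)² / E
  red: (216 − 212.0625)² / 212.0625 = 0.0731
  sandy: (135 − 141.375)² / 141.375 = 0.2875
  white: (26 − 23.5625)² / 23.5625 = 0.2522
χ² = 0.0731 + 0.2875 + 0.2522 = 0.6128 ≈ 0.613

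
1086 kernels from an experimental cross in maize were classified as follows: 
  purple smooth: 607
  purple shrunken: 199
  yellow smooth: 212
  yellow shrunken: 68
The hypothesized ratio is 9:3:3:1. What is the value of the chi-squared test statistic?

0.474

Under the 9:3:3:1 hypothesis (Σ ratio = 16, N = 1086):
  purple smooth: 1086 × 9/16 = 610.875
  purple shrunken: 1086 × 3/16 = 203.625
  yellow smooth: 1086 × 3/16 = 203.625
  yellow shrunken: 1086 × 1/16 = 67.875
χ² = Σ (O − E)² / E
  purple smooth: (607 − 610.875)² / 610.875 = 0.0246
  purple shrunken: (199 − 203.625)² / 203.625 = 0.1050
  yellow smooth: (212 − 203.625)² / 203.625 = 0.3445
  yellow shrunken: (68 − 67.875)² / 67.875 = 0.0002
χ² = 0.0246 + 0.1050 + 0.3445 + 0.0002 = 0.4743 ≈ 0.474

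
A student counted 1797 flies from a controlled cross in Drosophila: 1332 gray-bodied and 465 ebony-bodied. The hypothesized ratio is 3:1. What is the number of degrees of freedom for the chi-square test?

A goodness-of-fit test with 2 phenotype classes has df = 2 − 1 = 1.

1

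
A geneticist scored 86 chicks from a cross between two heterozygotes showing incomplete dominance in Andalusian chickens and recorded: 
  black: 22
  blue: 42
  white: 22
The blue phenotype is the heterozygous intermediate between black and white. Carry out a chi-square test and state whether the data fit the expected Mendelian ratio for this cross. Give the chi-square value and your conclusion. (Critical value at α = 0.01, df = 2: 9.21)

0.047; consistent

With incomplete dominance, a heterozygote × heterozygote cross gives a 1:2:1 phenotypic ratio.
Expected counts for N = 86 under a 1:2:1 ratio (total parts = 4):
  black: 86 × 1/4 = 21.5
  blue: 86 × 2/4 = 43
  white: 86 × 1/4 = 21.5
χ² = Σ (O − E)² / E
  black: (22 − 21.5)² / 21.5 = 0.0116
  blue: (42 − 43)² / 43 = 0.0233
  white: (22 − 21.5)² / 21.5 = 0.0116
χ² = 0.0116 + 0.0233 + 0.0116 = 0.0465 ≈ 0.047
Degrees of freedom = 3 − 1 = 2; critical value at α = 0.01 is 9.21.
Since 0.047 < 9.21, we fail to reject the null hypothesis — the data are consistent with the 1:2:1 ratio.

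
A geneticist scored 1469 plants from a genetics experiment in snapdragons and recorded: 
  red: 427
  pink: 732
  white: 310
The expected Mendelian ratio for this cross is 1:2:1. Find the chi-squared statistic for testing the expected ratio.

Under the 1:2:1 hypothesis (Σ ratio = 4, N = 1469):
  red: 1469 × 1/4 = 367.25
  pink: 1469 × 2/4 = 734.5
  white: 1469 × 1/4 = 367.25
χ² = Σ (O − E)² / E
  red: (427 − 367.25)² / 367.25 = 9.7211
  pink: (732 − 734.5)² / 734.5 = 0.0085
  white: (310 − 367.25)² / 367.25 = 8.9246
χ² = 9.7211 + 0.0085 + 8.9246 = 18.6542 ≈ 18.654

18.654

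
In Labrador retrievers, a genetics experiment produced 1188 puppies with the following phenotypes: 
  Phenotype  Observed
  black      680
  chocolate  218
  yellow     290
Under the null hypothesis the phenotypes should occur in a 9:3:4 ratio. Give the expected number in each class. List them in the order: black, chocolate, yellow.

668.25, 222.75, 297

Total ratio parts = 16. Expected numbers out of 1188:
  black: 1188 × 9/16 = 668.25
  chocolate: 1188 × 3/16 = 222.75
  yellow: 1188 × 4/16 = 297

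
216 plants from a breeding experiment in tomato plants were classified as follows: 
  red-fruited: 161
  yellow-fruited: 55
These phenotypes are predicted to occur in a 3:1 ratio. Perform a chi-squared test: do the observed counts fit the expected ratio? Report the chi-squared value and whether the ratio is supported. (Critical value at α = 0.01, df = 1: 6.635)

The 3:1 ratio has 4 parts, so with N = 216 the expected counts are:
  red-fruited: 216 × 3/4 = 162
  yellow-fruited: 216 × 1/4 = 54
χ² = Σ (O − E)² / E
  red-fruited: (161 − 162)² / 162 = 0.0062
  yellow-fruited: (55 − 54)² / 54 = 0.0185
χ² = 0.0062 + 0.0185 = 0.0247 ≈ 0.025
Degrees of freedom = 2 − 1 = 1; critical value at α = 0.01 is 6.635.
Since 0.025 < 6.635, we fail to reject the null hypothesis — the data are consistent with the 3:1 ratio.

0.025; consistent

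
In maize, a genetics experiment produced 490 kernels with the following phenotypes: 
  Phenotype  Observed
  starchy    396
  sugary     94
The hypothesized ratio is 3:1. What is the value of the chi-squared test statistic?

The 3:1 ratio has 4 parts, so with N = 490 the expected counts are:
  starchy: 490 × 3/4 = 367.5
  sugary: 490 × 1/4 = 122.5
χ² = Σ (O − E)² / E
  starchy: (396 − 367.5)² / 367.5 = 2.2102
  sugary: (94 − 122.5)² / 122.5 = 6.6306
χ² = 2.2102 + 6.6306 = 8.8408 ≈ 8.841

8.841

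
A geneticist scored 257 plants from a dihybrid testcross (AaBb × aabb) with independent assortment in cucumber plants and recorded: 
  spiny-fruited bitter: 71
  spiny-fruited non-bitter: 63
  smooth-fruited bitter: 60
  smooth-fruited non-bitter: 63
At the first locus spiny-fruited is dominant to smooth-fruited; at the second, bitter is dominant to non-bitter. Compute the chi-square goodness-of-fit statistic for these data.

A dihybrid testcross with independent assortment gives a 1:1:1:1 ratio.
Total ratio parts = 4. Expected numbers out of 257:
  spiny-fruited bitter: 257 × 1/4 = 64.25
  spiny-fruited non-bitter: 257 × 1/4 = 64.25
  smooth-fruited bitter: 257 × 1/4 = 64.25
  smooth-fruited non-bitter: 257 × 1/4 = 64.25
χ² = Σ (O − E)² / E
  spiny-fruited bitter: (71 − 64.25)² / 64.25 = 0.7091
  spiny-fruited non-bitter: (63 − 64.25)² / 64.25 = 0.0243
  smooth-fruited bitter: (60 − 64.25)² / 64.25 = 0.2811
  smooth-fruited non-bitter: (63 − 64.25)² / 64.25 = 0.0243
χ² = 0.7091 + 0.0243 + 0.2811 + 0.0243 = 1.0388 ≈ 1.039

1.039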